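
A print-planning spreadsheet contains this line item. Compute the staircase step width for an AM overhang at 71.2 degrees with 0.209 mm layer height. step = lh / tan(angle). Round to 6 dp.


step = 0.209 / tan(71.2) = 0.071149 mm


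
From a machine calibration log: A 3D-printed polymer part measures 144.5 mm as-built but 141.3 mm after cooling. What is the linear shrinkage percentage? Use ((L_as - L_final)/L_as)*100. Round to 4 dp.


Shrinkage = ((144.5-141.3)/144.5)*100 = 2.2145 %


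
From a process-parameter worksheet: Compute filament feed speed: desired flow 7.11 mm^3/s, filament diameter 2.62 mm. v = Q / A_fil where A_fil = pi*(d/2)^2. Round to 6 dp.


A = pi*(2.62/2)^2 = 5.391287
v = 7.11 / 5.391287 = 1.318795 mm/s


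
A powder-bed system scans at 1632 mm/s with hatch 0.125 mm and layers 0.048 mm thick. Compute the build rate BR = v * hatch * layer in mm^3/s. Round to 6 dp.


Rate = 1632 * 0.125 * 0.048 = 9.792 mm^3/s


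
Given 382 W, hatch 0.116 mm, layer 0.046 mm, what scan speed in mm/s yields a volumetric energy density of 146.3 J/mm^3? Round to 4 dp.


v = 382 / (146.3*0.116*0.046) = 489.3315 mm/s


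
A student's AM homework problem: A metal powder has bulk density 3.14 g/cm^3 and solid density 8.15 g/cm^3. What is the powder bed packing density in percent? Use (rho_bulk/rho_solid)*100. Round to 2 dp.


Packing = (3.14/8.15)*100 = 38.53 %


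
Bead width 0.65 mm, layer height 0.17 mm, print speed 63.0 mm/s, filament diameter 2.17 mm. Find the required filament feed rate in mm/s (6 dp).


Q = 0.65 * 0.17 * 63.0 = 6.9615 mm^3/s
A_fil = pi*(2.17/2)^2 = 3.69836141 mm^2
v_feed = 6.9615 / 3.69836141 = 1.88232 mm/s


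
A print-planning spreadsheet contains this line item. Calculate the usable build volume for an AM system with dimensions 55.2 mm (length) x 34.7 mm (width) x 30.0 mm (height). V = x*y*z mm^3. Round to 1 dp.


V = 55.2 * 34.7 * 30.0 = 57463.2 mm^3


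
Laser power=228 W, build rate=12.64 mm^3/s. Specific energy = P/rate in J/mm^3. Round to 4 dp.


SE = 228 / 12.64 = 18.038 J/mm^3


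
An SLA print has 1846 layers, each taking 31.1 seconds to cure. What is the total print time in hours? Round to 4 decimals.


t = 1846 * 31.1 / 3600 = 15.9474 hrs


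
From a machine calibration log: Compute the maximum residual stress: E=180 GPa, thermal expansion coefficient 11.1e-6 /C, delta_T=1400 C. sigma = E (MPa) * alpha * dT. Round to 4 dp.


sigma = 180*1000 * 11.1e-6 * 1400 = 2797.2 MPa


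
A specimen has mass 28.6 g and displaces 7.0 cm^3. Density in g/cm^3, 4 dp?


rho = 28.6 / 7.0 = 4.0857 g/cm^3


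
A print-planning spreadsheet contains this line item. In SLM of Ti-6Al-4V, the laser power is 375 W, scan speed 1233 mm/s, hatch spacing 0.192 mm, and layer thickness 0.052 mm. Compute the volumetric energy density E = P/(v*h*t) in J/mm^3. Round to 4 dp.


E = 375 / (1233*0.192*0.052) = 30.4624 J/mm^3


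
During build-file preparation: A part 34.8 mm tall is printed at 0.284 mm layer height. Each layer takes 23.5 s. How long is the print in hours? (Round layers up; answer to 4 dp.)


Layers = ceil(34.8/0.284) = 123
t = 123 * 23.5 / 3600 = 0.8029 hrs


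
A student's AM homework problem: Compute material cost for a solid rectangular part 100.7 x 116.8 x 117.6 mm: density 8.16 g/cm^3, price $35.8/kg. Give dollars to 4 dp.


V = 100.7 * 116.8 * 117.6 = 1383182.976 mm^3 = 1383.182976 cm^3
Mass = 1383.182976 * 8.16 / 1000 = 11.28677308 kg
Cost = 11.28677308 * 35.8 = 404.0665 $


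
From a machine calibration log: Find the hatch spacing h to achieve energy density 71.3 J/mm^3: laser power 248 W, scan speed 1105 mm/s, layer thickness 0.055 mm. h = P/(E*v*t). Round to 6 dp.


h = 248 / (71.3*1105*0.055) = 0.057232 mm


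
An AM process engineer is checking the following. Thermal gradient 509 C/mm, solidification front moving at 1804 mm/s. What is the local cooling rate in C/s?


CR = 509 * 1804 = 918236 C/s


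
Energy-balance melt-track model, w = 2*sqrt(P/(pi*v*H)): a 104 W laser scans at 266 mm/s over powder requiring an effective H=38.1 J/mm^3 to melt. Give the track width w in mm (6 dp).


w = 2*sqrt(104/(pi*266*38.1)) = 0.114306 mm


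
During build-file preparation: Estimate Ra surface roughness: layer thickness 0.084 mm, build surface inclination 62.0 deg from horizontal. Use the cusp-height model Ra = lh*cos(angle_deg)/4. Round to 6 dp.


Ra = 0.084 * cos(62.0) / 4 = 0.009859 mm


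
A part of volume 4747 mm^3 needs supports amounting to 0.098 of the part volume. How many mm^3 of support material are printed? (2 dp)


V_support = 4747 * 0.098 = 465.21 mm^3


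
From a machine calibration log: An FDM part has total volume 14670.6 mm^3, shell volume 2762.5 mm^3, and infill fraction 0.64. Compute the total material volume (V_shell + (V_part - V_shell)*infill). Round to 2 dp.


V_infill = (14670.6 - 2762.5) * 0.64 = 7621.18
V_total = 2762.5 + 7621.18 = 10383.68 mm^3


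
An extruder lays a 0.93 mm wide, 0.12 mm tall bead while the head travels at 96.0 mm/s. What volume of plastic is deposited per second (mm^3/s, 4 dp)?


Rate = 0.93 * 0.12 * 96.0 = 10.7136 mm^3/s


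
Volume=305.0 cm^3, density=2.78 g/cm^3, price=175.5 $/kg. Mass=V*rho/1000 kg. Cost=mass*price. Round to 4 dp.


Mass = 305.0*2.78/1000 = 0.8479 kg
Cost = 0.8479 * 175.5 = 148.8065 $


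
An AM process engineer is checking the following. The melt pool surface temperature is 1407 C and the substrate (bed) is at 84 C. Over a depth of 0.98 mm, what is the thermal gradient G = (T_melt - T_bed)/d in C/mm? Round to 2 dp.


G = (1407-84)/0.98 = 1350.0 C/mm


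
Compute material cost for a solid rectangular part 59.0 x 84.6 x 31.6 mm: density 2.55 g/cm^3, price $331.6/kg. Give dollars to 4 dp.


V = 59.0 * 84.6 * 31.6 = 157728.24 mm^3 = 157.72824 cm^3
Mass = 157.72824 * 2.55 / 1000 = 0.40220701 kg
Cost = 0.40220701 * 331.6 = 133.3718 $


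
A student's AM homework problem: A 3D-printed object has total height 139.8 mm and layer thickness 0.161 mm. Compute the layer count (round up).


Layers = ceil(139.8/0.161) = 869


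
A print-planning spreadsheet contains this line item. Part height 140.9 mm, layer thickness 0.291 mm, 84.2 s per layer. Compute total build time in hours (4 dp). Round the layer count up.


Layers = ceil(140.9/0.291) = 485
t = 485 * 84.2 / 3600 = 11.3436 hrs


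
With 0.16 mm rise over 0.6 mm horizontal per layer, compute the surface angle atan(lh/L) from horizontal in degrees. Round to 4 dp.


angle = atan(0.16/0.6) = 14.9314 degrees


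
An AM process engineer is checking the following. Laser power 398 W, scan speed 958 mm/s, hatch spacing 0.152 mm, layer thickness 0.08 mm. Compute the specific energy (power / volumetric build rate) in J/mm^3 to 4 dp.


Build rate = 958 * 0.152 * 0.08 = 11.64928 mm^3/s
SE = 398 / 11.64928 = 34.1652 J/mm^3


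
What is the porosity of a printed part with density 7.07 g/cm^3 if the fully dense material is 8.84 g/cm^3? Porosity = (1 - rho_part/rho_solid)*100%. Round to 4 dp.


Porosity = (1-7.07/8.84)*100 = 20.0226 %


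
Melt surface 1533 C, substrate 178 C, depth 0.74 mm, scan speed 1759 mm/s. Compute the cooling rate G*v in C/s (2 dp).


G = (1533-178)/0.74 = 1831.08108108 C/mm
CR = 1831.08108108 * 1759 = 3220871.62 C/s


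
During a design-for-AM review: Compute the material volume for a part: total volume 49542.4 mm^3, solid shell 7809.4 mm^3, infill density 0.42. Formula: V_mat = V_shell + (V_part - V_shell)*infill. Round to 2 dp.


V_infill = (49542.4 - 7809.4) * 0.42 = 17527.86
V_total = 7809.4 + 17527.86 = 25337.26 mm^3


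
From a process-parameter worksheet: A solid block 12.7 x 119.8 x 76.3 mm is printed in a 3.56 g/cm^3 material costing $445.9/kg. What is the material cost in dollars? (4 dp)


V = 12.7 * 119.8 * 76.3 = 116087.398 mm^3 = 116.087398 cm^3
Mass = 116.087398 * 3.56 / 1000 = 0.41327114 kg
Cost = 0.41327114 * 445.9 = 184.2776 $


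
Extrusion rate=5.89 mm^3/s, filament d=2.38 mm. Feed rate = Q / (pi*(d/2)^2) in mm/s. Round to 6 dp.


A = pi*(2.38/2)^2 = 4.448809
v = 5.89 / 4.448809 = 1.32395 mm/s


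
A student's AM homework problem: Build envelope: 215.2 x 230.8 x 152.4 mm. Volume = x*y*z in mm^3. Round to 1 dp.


V = 215.2 * 230.8 * 152.4 = 7569427.6 mm^3


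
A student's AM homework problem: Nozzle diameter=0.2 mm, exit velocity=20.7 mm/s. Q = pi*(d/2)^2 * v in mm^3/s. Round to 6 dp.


A = pi*(0.2/2)^2 = 0.03141593 mm^2
Q = 0.03141593 * 20.7 = 0.65031 mm^3/s


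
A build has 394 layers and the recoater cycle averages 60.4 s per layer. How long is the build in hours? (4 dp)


t = 394 * 60.4 / 3600 = 6.6104 hrs


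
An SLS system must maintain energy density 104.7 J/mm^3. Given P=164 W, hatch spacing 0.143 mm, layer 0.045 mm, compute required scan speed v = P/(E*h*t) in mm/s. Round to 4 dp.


v = 164 / (104.7*0.143*0.045) = 243.4157 mm/s


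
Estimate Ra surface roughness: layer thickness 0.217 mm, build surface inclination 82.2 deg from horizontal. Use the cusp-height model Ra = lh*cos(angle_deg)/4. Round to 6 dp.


Ra = 0.217 * cos(82.2) / 4 = 0.007363 mm


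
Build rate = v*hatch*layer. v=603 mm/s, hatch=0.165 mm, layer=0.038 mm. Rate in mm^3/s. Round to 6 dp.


Rate = 603 * 0.165 * 0.038 = 3.78081 mm^3/s


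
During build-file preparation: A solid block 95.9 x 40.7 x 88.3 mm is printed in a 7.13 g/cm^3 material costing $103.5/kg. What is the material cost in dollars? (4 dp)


V = 95.9 * 40.7 * 88.3 = 344646.379 mm^3 = 344.646379 cm^3
Mass = 344.646379 * 7.13 / 1000 = 2.45732868 kg
Cost = 2.45732868 * 103.5 = 254.3335 $


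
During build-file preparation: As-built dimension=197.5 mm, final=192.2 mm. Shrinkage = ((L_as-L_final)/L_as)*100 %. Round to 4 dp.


Shrinkage = ((197.5-192.2)/197.5)*100 = 2.6835 %


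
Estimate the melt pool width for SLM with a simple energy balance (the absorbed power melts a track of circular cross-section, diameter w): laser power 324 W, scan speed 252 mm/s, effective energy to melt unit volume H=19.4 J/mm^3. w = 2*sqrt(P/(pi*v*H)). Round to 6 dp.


w = 2*sqrt(324/(pi*252*19.4)) = 0.290487 mm


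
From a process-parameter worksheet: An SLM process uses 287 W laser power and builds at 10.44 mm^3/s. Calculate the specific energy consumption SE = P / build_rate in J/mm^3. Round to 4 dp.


SE = 287 / 10.44 = 27.4904 J/mm^3


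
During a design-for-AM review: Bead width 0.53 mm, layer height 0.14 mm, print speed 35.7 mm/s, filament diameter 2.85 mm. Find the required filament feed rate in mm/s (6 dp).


Q = 0.53 * 0.14 * 35.7 = 2.64894 mm^3/s
A_fil = pi*(2.85/2)^2 = 6.37939658 mm^2
v_feed = 2.64894 / 6.37939658 = 0.415234 mm/s


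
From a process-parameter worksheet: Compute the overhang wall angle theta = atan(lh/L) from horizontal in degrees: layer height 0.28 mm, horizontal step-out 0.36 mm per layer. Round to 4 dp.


angle = atan(0.28/0.36) = 37.875 degrees


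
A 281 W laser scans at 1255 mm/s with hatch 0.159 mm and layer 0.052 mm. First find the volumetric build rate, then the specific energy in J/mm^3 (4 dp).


Build rate = 1255 * 0.159 * 0.052 = 10.37634 mm^3/s
SE = 281 / 10.37634 = 27.0808 J/mm^3


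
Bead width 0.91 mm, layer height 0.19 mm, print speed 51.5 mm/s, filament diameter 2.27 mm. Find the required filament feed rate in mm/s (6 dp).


Q = 0.91 * 0.19 * 51.5 = 8.90435 mm^3/s
A_fil = pi*(2.27/2)^2 = 4.0470782 mm^2
v_feed = 8.90435 / 4.0470782 = 2.200192 mm/s


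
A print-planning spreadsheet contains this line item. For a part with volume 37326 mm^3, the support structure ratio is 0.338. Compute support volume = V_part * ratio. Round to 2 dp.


V_support = 37326 * 0.338 = 12616.19 mm^3


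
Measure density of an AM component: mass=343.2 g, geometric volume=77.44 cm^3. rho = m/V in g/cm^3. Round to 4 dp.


rho = 343.2 / 77.44 = 4.4318 g/cm^3


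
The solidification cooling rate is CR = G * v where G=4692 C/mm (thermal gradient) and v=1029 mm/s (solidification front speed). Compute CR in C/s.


CR = 4692 * 1029 = 4828068 C/s


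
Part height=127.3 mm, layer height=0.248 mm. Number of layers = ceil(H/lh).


Layers = ceil(127.3/0.248) = 514


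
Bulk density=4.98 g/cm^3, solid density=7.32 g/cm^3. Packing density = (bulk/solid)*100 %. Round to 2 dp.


Packing = (4.98/7.32)*100 = 68.03 %


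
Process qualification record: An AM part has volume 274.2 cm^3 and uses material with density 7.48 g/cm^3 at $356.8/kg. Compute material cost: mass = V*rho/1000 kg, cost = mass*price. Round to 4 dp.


Mass = 274.2*7.48/1000 = 2.051016 kg
Cost = 2.051016 * 356.8 = 731.8025 $


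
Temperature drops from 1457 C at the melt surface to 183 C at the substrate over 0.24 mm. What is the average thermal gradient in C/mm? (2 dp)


G = (1457-183)/0.24 = 5308.33 C/mm


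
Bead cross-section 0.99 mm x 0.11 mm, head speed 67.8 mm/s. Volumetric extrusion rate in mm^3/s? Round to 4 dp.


Rate = 0.99 * 0.11 * 67.8 = 7.3834 mm^3/s


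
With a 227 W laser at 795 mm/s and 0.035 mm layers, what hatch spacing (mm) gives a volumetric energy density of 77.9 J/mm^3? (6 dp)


h = 227 / (77.9*795*0.035) = 0.104726 mm


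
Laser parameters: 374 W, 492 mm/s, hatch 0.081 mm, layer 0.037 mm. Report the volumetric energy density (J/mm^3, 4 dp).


E = 374 / (492*0.081*0.037) = 253.6412 J/mm^3


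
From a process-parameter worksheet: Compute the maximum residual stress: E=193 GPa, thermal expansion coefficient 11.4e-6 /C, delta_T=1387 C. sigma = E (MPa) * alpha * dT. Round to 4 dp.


sigma = 193*1000 * 11.4e-6 * 1387 = 3051.6774 MPa


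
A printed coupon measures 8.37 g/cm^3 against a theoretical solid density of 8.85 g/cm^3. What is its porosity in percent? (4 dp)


Porosity = (1-8.37/8.85)*100 = 5.4237 %


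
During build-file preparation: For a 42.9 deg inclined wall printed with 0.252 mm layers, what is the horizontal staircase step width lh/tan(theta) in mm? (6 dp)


step = 0.252 / tan(42.9) = 0.271184 mm


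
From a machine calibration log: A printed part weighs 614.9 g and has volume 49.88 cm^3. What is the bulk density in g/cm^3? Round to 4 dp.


rho = 614.9 / 49.88 = 12.3276 g/cm^3


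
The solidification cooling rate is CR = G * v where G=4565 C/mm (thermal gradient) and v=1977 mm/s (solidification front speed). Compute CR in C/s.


CR = 4565 * 1977 = 9025005 C/s


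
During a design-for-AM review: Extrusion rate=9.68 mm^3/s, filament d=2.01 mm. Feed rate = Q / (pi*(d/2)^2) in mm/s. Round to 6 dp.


A = pi*(2.01/2)^2 = 3.173087
v = 9.68 / 3.173087 = 3.050657 mm/s


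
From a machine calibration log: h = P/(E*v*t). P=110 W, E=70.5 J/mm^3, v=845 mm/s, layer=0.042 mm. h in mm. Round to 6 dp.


h = 110 / (70.5*845*0.042) = 0.043964 mm


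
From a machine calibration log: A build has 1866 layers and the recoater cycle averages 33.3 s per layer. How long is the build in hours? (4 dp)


t = 1866 * 33.3 / 3600 = 17.2605 hrs


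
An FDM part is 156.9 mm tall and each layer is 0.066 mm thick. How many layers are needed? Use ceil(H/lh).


Layers = ceil(156.9/0.066) = 2378


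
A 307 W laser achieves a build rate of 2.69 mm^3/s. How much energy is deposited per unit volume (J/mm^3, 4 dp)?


SE = 307 / 2.69 = 114.1264 J/mm^3


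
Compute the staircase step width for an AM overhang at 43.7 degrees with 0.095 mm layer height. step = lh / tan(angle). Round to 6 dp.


step = 0.095 / tan(43.7) = 0.099412 mm


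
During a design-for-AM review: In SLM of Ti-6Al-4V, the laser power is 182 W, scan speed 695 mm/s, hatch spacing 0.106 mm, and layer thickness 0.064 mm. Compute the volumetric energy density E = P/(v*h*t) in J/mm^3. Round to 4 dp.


E = 182 / (695*0.106*0.064) = 38.6012 J/mm^3


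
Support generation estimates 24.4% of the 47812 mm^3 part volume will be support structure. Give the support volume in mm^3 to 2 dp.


V_support = 47812 * 0.244 = 11666.13 mm^3


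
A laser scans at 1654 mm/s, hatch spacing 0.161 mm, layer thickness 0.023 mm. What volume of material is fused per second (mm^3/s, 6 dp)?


Rate = 1654 * 0.161 * 0.023 = 6.124762 mm^3/s


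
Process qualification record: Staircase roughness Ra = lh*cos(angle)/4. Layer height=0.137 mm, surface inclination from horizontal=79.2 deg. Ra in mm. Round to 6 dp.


Ra = 0.137 * cos(79.2) / 4 = 0.006418 mm


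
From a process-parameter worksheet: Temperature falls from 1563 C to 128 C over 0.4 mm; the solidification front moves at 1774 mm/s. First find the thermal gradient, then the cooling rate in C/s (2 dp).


G = (1563-128)/0.4 = 3587.5 C/mm
CR = 3587.5 * 1774 = 6364225.0 C/s


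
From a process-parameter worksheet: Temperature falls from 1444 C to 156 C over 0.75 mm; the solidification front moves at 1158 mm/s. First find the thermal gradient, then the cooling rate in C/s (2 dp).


G = (1444-156)/0.75 = 1717.33333333 C/mm
CR = 1717.33333333 * 1158 = 1988672.0 C/s


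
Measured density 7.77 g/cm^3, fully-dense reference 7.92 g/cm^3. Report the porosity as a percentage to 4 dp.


Porosity = (1-7.77/7.92)*100 = 1.8939 %


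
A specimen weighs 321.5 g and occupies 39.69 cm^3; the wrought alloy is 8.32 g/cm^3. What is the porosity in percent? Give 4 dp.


rho_part = 321.5 / 39.69 = 8.10027715 g/cm^3
Porosity = (1 - 8.10027715/8.32)*100 = 2.6409 %


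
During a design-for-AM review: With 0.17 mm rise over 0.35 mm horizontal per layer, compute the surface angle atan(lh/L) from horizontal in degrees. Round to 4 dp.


angle = atan(0.17/0.35) = 25.9065 degrees


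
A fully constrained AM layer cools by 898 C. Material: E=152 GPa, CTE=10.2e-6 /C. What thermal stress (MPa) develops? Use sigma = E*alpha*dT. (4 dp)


sigma = 152*1000 * 10.2e-6 * 898 = 1392.2592 MPa


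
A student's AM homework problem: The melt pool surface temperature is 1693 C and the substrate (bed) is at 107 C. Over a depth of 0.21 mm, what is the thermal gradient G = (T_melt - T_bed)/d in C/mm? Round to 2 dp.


G = (1693-107)/0.21 = 7552.38 C/mm


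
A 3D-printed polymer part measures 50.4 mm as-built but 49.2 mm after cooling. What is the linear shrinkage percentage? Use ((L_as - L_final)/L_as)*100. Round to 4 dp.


Shrinkage = ((50.4-49.2)/50.4)*100 = 2.381 %


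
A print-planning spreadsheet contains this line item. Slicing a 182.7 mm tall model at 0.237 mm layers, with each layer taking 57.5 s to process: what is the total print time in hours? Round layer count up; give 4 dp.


Layers = ceil(182.7/0.237) = 771
t = 771 * 57.5 / 3600 = 12.3146 hrs


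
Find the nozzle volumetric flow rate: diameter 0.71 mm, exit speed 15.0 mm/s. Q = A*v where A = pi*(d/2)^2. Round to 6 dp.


A = pi*(0.71/2)^2 = 0.39591921 mm^2
Q = 0.39591921 * 15.0 = 5.938788 mm^3/s


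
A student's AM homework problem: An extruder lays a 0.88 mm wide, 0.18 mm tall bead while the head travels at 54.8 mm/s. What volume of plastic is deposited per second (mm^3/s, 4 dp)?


Rate = 0.88 * 0.18 * 54.8 = 8.6803 mm^3/s


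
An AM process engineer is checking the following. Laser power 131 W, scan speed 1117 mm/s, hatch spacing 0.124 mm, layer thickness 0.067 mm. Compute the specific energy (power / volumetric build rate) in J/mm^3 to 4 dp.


Build rate = 1117 * 0.124 * 0.067 = 9.280036 mm^3/s
SE = 131 / 9.280036 = 14.1163 J/mm^3


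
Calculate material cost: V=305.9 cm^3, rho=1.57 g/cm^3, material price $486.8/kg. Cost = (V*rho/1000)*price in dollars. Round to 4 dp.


Mass = 305.9*1.57/1000 = 0.480263 kg
Cost = 0.480263 * 486.8 = 233.792 $


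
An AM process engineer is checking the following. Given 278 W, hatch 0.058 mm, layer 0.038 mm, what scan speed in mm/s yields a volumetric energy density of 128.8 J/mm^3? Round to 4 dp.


v = 278 / (128.8*0.058*0.038) = 979.3036 mm/s


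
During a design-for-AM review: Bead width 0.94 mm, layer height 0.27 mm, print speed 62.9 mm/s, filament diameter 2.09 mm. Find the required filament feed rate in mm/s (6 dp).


Q = 0.94 * 0.27 * 62.9 = 15.96402 mm^3/s
A_fil = pi*(2.09/2)^2 = 3.43069772 mm^2
v_feed = 15.96402 / 3.43069772 = 4.653287 mm/s


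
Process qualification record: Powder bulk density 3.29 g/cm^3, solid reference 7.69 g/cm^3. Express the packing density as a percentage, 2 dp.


Packing = (3.29/7.69)*100 = 42.78 %


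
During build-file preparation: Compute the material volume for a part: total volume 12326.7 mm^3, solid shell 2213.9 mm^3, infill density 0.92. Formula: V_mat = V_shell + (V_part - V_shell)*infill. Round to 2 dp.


V_infill = (12326.7 - 2213.9) * 0.92 = 9303.78
V_total = 2213.9 + 9303.78 = 11517.68 mm^3


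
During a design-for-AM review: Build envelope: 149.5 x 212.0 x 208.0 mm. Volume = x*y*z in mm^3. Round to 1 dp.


V = 149.5 * 212.0 * 208.0 = 6592352.0 mm^3


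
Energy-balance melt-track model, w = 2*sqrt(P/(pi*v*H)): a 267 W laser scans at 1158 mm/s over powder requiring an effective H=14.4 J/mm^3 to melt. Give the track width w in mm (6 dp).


w = 2*sqrt(267/(pi*1158*14.4)) = 0.142783 mm


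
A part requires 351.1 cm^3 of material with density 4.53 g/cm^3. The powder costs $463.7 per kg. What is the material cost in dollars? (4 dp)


Mass = 351.1*4.53/1000 = 1.590483 kg
Cost = 1.590483 * 463.7 = 737.507 $


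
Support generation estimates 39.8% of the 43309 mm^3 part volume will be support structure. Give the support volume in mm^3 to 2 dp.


V_support = 43309 * 0.398 = 17236.98 mm^3


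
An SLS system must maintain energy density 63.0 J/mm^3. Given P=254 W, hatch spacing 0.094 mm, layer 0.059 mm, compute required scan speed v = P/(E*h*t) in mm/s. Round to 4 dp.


v = 254 / (63.0*0.094*0.059) = 726.9647 mm/s


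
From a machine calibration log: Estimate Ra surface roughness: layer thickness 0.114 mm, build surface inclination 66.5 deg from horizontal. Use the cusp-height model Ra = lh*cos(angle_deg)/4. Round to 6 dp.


Ra = 0.114 * cos(66.5) / 4 = 0.011364 mm


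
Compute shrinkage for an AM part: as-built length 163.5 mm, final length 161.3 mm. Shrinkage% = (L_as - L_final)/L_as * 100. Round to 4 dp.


Shrinkage = ((163.5-161.3)/163.5)*100 = 1.3456 %


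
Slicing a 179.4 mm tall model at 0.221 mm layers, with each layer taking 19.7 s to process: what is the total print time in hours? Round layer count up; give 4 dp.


Layers = ceil(179.4/0.221) = 812
t = 812 * 19.7 / 3600 = 4.4434 hrs


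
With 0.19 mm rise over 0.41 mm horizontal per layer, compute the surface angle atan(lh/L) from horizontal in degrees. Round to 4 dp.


angle = atan(0.19/0.41) = 24.8637 degrees


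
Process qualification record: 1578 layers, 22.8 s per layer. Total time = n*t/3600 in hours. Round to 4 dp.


t = 1578 * 22.8 / 3600 = 9.994 hrs


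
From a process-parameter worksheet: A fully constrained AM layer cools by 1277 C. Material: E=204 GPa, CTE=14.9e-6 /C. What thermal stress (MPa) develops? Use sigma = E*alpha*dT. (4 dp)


sigma = 204*1000 * 14.9e-6 * 1277 = 3881.5692 MPa


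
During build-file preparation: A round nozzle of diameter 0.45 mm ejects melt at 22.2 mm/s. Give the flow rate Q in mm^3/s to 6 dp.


A = pi*(0.45/2)^2 = 0.15904313 mm^2
Q = 0.15904313 * 22.2 = 3.530757 mm^3/s


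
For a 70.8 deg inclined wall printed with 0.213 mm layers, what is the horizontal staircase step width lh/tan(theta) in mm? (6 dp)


step = 0.213 / tan(70.8) = 0.074174 mm


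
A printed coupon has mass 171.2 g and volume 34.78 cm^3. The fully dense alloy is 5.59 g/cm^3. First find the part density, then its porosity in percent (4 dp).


rho_part = 171.2 / 34.78 = 4.92236918 g/cm^3
Porosity = (1 - 4.92236918/5.59)*100 = 11.9433 %


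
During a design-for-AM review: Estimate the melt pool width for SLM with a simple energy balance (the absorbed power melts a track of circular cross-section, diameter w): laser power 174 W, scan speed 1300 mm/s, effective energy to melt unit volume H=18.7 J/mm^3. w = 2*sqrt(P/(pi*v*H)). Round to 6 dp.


w = 2*sqrt(174/(pi*1300*18.7)) = 0.095463 mm


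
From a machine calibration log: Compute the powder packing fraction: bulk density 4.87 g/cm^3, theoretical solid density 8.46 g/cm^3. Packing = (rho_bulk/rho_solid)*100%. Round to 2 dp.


Packing = (4.87/8.46)*100 = 57.57 %


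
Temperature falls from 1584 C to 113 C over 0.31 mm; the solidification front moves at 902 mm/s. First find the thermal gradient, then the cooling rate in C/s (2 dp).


G = (1584-113)/0.31 = 4745.16129032 C/mm
CR = 4745.16129032 * 902 = 4280135.48 C/s


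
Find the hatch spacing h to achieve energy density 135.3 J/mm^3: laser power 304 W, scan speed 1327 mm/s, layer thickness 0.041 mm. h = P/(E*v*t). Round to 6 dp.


h = 304 / (135.3*1327*0.041) = 0.041297 mm


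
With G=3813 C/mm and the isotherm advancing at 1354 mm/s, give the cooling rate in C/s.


CR = 3813 * 1354 = 5162802 C/s


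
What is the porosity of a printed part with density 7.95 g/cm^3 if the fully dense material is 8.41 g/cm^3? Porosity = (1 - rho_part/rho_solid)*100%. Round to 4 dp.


Porosity = (1-7.95/8.41)*100 = 5.4697 %


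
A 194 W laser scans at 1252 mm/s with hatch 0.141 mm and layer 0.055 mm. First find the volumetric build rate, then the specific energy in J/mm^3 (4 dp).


Build rate = 1252 * 0.141 * 0.055 = 9.70926 mm^3/s
SE = 194 / 9.70926 = 19.9809 J/mm^3


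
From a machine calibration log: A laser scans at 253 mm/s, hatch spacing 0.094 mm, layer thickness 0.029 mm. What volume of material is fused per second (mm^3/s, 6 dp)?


Rate = 253 * 0.094 * 0.029 = 0.689678 mm^3/s


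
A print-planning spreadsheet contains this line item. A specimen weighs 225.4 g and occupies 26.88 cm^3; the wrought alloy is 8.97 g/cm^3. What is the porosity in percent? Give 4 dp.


rho_part = 225.4 / 26.88 = 8.38541667 g/cm^3
Porosity = (1 - 8.38541667/8.97)*100 = 6.5171 %


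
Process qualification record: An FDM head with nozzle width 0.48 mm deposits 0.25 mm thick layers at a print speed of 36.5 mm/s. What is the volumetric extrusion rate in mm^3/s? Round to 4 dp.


Rate = 0.48 * 0.25 * 36.5 = 4.38 mm^3/s


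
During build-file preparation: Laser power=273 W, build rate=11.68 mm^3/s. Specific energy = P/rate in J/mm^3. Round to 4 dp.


SE = 273 / 11.68 = 23.3733 J/mm^3


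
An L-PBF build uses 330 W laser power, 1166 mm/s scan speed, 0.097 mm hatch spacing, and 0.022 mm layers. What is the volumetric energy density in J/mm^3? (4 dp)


E = 330 / (1166*0.097*0.022) = 132.6236 J/mm^3


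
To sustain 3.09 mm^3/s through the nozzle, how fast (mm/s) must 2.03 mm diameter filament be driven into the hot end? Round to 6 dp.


A = pi*(2.03/2)^2 = 3.236547
v = 3.09 / 3.236547 = 0.954721 mm/s


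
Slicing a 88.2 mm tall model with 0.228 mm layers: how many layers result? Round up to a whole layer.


Layers = ceil(88.2/0.228) = 387


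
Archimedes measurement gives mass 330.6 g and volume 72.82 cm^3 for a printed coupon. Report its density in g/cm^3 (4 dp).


rho = 330.6 / 72.82 = 4.54 g/cm^3


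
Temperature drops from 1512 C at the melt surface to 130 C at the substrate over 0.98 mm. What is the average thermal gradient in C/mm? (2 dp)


G = (1512-130)/0.98 = 1410.2 C/mm


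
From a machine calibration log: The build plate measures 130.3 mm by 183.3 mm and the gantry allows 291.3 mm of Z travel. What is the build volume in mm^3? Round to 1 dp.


V = 130.3 * 183.3 * 291.3 = 6957406.3 mm^3


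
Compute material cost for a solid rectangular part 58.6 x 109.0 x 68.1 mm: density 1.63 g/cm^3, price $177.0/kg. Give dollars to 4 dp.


V = 58.6 * 109.0 * 68.1 = 434981.94 mm^3 = 434.98194 cm^3
Mass = 434.98194 * 1.63 / 1000 = 0.70902056 kg
Cost = 0.70902056 * 177.0 = 125.4966 $


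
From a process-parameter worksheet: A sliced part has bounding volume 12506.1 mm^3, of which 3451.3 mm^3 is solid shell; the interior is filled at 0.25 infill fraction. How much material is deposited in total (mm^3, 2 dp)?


V_infill = (12506.1 - 3451.3) * 0.25 = 2263.7
V_total = 3451.3 + 2263.7 = 5715.0 mm^3


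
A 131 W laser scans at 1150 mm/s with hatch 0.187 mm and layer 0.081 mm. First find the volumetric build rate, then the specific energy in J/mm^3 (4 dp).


Build rate = 1150 * 0.187 * 0.081 = 17.41905 mm^3/s
SE = 131 / 17.41905 = 7.5205 J/mm^3


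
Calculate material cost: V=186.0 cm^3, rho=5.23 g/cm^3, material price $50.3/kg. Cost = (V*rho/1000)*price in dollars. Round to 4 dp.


Mass = 186.0*5.23/1000 = 0.97278 kg
Cost = 0.97278 * 50.3 = 48.9308 $


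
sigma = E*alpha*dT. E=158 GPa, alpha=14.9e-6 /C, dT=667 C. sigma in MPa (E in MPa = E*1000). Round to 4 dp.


sigma = 158*1000 * 14.9e-6 * 667 = 1570.2514 MPa


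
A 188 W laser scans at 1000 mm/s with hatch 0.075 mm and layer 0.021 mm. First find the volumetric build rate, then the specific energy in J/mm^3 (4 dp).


Build rate = 1000 * 0.075 * 0.021 = 1.575 mm^3/s
SE = 188 / 1.575 = 119.3651 J/mm^3


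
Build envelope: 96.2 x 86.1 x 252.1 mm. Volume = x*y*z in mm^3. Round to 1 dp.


V = 96.2 * 86.1 * 252.1 = 2088098.9 mm^3


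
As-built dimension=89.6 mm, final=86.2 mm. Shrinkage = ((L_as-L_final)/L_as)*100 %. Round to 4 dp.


Shrinkage = ((89.6-86.2)/89.6)*100 = 3.7946 %


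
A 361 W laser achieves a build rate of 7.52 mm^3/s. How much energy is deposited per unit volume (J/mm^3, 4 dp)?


SE = 361 / 7.52 = 48.0053 J/mm^3


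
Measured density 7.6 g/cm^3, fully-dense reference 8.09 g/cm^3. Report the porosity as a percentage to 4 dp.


Porosity = (1-7.6/8.09)*100 = 6.0569 %


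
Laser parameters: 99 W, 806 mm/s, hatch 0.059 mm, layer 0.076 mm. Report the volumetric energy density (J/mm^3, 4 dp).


E = 99 / (806*0.059*0.076) = 27.3927 J/mm^3


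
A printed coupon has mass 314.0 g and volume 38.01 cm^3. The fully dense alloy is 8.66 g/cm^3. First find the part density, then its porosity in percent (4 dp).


rho_part = 314.0 / 38.01 = 8.26098395 g/cm^3
Porosity = (1 - 8.26098395/8.66)*100 = 4.6076 %


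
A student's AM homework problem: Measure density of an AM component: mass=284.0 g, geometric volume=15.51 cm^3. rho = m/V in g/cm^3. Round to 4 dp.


rho = 284.0 / 15.51 = 18.3108 g/cm^3


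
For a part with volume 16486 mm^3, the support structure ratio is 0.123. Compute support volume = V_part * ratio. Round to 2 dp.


V_support = 16486 * 0.123 = 2027.78 mm^3


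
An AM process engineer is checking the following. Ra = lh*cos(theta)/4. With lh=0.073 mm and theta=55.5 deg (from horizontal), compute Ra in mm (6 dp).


Ra = 0.073 * cos(55.5) / 4 = 0.010337 mm


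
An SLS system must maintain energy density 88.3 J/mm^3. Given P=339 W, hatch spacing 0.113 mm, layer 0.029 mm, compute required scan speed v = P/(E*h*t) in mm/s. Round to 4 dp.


v = 339 / (88.3*0.113*0.029) = 1171.5547 mm/s


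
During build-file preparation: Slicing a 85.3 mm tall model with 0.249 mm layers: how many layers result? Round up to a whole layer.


Layers = ceil(85.3/0.249) = 343


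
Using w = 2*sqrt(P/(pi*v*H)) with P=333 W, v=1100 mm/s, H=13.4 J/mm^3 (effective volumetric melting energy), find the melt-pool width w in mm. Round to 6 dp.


w = 2*sqrt(333/(pi*1100*13.4)) = 0.169601 mm


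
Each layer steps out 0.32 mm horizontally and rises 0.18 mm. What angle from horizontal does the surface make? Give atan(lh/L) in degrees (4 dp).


angle = atan(0.18/0.32) = 29.3578 degrees


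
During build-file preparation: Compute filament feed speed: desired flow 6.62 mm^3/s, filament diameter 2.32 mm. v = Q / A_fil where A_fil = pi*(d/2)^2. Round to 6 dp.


A = pi*(2.32/2)^2 = 4.227327
v = 6.62 / 4.227327 = 1.566001 mm/s


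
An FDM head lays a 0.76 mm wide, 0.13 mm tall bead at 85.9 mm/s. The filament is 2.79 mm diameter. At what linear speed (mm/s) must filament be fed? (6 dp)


Q = 0.76 * 0.13 * 85.9 = 8.48692 mm^3/s
A_fil = pi*(2.79/2)^2 = 6.11361784 mm^2
v_feed = 8.48692 / 6.11361784 = 1.388199 mm/s


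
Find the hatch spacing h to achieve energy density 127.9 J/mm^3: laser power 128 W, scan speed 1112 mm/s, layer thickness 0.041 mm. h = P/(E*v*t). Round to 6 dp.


h = 128 / (127.9*1112*0.041) = 0.021951 mm


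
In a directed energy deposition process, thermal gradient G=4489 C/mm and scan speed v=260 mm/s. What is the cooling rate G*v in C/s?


CR = 4489 * 260 = 1167140 C/s


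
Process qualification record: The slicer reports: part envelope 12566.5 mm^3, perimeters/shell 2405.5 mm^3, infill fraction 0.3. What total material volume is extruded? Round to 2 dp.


V_infill = (12566.5 - 2405.5) * 0.3 = 3048.3
V_total = 2405.5 + 3048.3 = 5453.8 mm^3


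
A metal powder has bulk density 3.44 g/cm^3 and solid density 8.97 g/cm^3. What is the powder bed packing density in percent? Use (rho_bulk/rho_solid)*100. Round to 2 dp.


Packing = (3.44/8.97)*100 = 38.35 %


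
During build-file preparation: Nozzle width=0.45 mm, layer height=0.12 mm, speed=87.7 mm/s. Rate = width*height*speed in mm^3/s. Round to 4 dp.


Rate = 0.45 * 0.12 * 87.7 = 4.7358 mm^3/s


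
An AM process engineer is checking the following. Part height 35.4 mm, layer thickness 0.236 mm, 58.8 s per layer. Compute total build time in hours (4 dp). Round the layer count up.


Layers = ceil(35.4/0.236) = 150
t = 150 * 58.8 / 3600 = 2.45 hrs


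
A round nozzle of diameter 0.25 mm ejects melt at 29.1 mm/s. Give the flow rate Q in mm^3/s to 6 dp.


A = pi*(0.25/2)^2 = 0.04908739 mm^2
Q = 0.04908739 * 29.1 = 1.428443 mm^3/s


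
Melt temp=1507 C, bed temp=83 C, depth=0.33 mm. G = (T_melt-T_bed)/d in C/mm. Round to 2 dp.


G = (1507-83)/0.33 = 4315.15 C/mm


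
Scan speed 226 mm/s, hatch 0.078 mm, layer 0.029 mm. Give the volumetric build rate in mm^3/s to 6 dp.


Rate = 226 * 0.078 * 0.029 = 0.511212 mm^3/s


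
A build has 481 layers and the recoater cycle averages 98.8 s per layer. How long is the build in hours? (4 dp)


t = 481 * 98.8 / 3600 = 13.2008 hrs


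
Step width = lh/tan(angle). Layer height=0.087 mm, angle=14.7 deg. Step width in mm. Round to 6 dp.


step = 0.087 / tan(14.7) = 0.331624 mm


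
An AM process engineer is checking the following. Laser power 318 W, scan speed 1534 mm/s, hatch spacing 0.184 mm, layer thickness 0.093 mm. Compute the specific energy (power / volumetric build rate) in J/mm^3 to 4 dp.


Build rate = 1534 * 0.184 * 0.093 = 26.249808 mm^3/s
SE = 318 / 26.249808 = 12.1144 J/mm^3


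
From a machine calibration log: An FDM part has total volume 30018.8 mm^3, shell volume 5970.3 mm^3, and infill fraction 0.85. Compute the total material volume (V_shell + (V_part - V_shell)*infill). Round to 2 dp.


V_infill = (30018.8 - 5970.3) * 0.85 = 20441.23
V_total = 5970.3 + 20441.23 = 26411.53 mm^3


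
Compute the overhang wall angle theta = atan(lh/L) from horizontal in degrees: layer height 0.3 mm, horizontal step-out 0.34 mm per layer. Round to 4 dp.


angle = atan(0.3/0.34) = 41.4237 degrees


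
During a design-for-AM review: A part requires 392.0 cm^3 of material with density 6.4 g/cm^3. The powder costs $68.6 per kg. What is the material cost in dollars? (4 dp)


Mass = 392.0*6.4/1000 = 2.5088 kg
Cost = 2.5088 * 68.6 = 172.1037 $


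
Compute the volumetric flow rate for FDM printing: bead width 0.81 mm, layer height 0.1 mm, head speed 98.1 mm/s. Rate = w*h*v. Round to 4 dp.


Rate = 0.81 * 0.1 * 98.1 = 7.9461 mm^3/s


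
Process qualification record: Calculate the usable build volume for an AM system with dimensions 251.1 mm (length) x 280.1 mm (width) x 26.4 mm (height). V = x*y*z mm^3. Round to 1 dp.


V = 251.1 * 280.1 * 26.4 = 1856794.1 mm^3


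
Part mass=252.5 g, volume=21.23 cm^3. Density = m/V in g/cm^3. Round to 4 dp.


rho = 252.5 / 21.23 = 11.8935 g/cm^3


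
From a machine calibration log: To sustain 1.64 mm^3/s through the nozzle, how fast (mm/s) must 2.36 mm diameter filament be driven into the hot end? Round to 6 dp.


A = pi*(2.36/2)^2 = 4.374354
v = 1.64 / 4.374354 = 0.374913 mm/s


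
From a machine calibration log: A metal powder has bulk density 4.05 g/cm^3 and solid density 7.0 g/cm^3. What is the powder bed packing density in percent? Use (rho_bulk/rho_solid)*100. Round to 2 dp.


Packing = (4.05/7.0)*100 = 57.86 %


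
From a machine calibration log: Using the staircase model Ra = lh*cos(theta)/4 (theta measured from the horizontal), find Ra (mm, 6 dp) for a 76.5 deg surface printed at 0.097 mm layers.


Ra = 0.097 * cos(76.5) / 4 = 0.005661 mm


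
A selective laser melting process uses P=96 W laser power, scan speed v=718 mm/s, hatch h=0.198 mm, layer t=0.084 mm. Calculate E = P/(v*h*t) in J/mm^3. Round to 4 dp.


E = 96 / (718*0.198*0.084) = 8.039 J/mm^3


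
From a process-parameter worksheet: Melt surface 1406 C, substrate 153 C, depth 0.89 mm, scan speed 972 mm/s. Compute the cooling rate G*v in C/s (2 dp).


G = (1406-153)/0.89 = 1407.86516854 C/mm
CR = 1407.86516854 * 972 = 1368444.94 C/s


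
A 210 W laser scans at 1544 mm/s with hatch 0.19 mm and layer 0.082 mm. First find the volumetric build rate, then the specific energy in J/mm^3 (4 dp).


Build rate = 1544 * 0.19 * 0.082 = 24.05552 mm^3/s
SE = 210 / 24.05552 = 8.7298 J/mm^3


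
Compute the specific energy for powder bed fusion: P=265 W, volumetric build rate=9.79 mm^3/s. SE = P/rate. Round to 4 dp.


SE = 265 / 9.79 = 27.0684 J/mm^3


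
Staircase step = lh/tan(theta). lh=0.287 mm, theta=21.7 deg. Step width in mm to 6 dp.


step = 0.287 / tan(21.7) = 0.721199 mm


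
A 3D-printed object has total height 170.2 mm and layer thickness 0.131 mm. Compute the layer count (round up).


Layers = ceil(170.2/0.131) = 1300


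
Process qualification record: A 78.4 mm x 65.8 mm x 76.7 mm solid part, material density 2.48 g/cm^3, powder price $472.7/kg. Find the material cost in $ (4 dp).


V = 78.4 * 65.8 * 76.7 = 395673.824 mm^3 = 395.673824 cm^3
Mass = 395.673824 * 2.48 / 1000 = 0.98127108 kg
Cost = 0.98127108 * 472.7 = 463.8468 $


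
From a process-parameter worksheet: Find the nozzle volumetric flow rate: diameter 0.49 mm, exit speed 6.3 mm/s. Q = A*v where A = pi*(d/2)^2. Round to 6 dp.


A = pi*(0.49/2)^2 = 0.1885741 mm^2
Q = 0.1885741 * 6.3 = 1.188017 mm^3/s


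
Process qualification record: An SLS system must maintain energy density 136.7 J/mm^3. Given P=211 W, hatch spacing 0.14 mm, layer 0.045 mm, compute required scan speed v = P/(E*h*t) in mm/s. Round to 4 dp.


v = 211 / (136.7*0.14*0.045) = 245.0041 mm/s


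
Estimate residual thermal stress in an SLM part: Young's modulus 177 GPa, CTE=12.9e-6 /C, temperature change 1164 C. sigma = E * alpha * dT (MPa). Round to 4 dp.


sigma = 177*1000 * 12.9e-6 * 1164 = 2657.7612 MPa


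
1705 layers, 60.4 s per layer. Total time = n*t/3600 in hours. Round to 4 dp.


t = 1705 * 60.4 / 3600 = 28.6061 hrs


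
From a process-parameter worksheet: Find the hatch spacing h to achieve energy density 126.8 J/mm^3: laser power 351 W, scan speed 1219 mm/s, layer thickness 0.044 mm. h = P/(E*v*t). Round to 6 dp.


h = 351 / (126.8*1219*0.044) = 0.05161 mm


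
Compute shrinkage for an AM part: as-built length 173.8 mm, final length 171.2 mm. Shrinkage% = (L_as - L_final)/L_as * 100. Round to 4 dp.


Shrinkage = ((173.8-171.2)/173.8)*100 = 1.496 %


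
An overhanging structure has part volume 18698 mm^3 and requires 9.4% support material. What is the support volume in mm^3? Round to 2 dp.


V_support = 18698 * 0.094 = 1757.61 mm^3


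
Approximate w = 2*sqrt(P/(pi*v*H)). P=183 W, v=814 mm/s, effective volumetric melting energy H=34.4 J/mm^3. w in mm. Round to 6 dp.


w = 2*sqrt(183/(pi*814*34.4)) = 0.09122 mm
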